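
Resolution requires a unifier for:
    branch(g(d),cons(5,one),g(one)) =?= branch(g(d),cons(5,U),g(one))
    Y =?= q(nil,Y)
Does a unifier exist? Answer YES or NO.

NO

Decompose branch/3: g(d) =?= g(d),  cons(5,one) =?= cons(5,U),  g(one) =?= g(one).
Delete trivial equation g(d) =?= g(d).
Decompose cons/2: 5 =?= 5,  one =?= U.
Delete trivial equation 5 =?= 5.
Bind U := one; no other remaining equation mentions U.
Delete trivial equation g(one) =?= g(one).
Occurs check fails: Y occurs in q(nil,Y); the equation Y =?= q(nil,Y) has no finite solution.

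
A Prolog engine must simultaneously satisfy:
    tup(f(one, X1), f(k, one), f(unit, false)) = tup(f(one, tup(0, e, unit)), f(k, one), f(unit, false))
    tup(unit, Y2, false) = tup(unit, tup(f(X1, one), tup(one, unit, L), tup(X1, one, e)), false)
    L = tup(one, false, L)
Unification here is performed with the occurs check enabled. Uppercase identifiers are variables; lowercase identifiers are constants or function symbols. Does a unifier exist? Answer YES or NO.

NO

Decompose tup/3: f(one, X1) = f(one, tup(0, e, unit)),  f(k, one) = f(k, one),  f(unit, false) = f(unit, false).
Decompose f/2: one = one,  X1 = tup(0, e, unit).
Delete trivial equation one = one.
Bind X1 := tup(0, e, unit); substituting into the one remaining equation that mentions X1 gives: tup(unit, Y2, false) = tup(unit, tup(f(tup(0, e, unit), one), tup(one, unit, L), tup(tup(0, e, unit), one, e)), false).
Delete trivial equation f(k, one) = f(k, one).
Delete trivial equation f(unit, false) = f(unit, false).
Decompose tup/3: unit = unit,  Y2 = tup(f(tup(0, e, unit), one), tup(one, unit, L), tup(tup(0, e, unit), one, e)),  false = false.
Delete trivial equation unit = unit.
Bind Y2 := tup(f(tup(0, e, unit), one), tup(one, unit, L), tup(tup(0, e, unit), one, e)); no other remaining equation mentions Y2.
Delete trivial equation false = false.
Occurs check fails: L occurs in tup(one, false, L); the equation L = tup(one, false, L) has no finite solution.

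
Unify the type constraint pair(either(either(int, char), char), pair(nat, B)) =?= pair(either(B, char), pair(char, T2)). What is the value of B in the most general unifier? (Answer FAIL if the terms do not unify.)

FAIL

Decompose pair/2: either(either(int, char), char) =?= either(B, char),  pair(nat, B) =?= pair(char, T2).
Decompose either/2: either(int, char) =?= B,  char =?= char.
Bind B := either(int, char); substituting into the one remaining equation that mentions B gives: pair(nat, either(int, char)) =?= pair(char, T2).
Delete trivial equation char =?= char.
Decompose pair/2: nat =?= char,  either(int, char) =?= T2.
Clash: constants nat and char differ; no unifier exists.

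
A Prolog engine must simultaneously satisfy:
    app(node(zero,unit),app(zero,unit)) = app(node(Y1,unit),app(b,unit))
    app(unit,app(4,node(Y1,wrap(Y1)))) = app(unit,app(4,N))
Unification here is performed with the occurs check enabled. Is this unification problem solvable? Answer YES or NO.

Decompose app/2: node(zero,unit) = node(Y1,unit),  app(zero,unit) = app(b,unit).
Decompose node/2: zero = Y1,  unit = unit.
Bind Y1 := zero; substituting into the one remaining equation that mentions Y1 gives: app(unit,app(4,node(zero,wrap(zero)))) = app(unit,app(4,N)).
Delete trivial equation unit = unit.
Decompose app/2: zero = b,  unit = unit.
Clash: constants zero and b differ; no unifier exists.

NO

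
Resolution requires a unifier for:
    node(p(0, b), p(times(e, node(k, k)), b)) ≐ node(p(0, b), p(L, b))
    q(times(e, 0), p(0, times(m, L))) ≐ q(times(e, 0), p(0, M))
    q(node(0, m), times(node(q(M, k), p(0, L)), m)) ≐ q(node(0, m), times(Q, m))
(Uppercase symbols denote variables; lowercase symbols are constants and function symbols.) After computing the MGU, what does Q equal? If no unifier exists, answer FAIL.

node(q(times(m, times(e, node(k, k))), k), p(0, times(e, node(k, k))))

Decompose node/2: p(0, b) ≐ p(0, b),  p(times(e, node(k, k)), b) ≐ p(L, b).
Delete trivial equation p(0, b) ≐ p(0, b).
Decompose p/2: times(e, node(k, k)) ≐ L,  b ≐ b.
Bind L := times(e, node(k, k)); substituting into the 2 remaining equations that mention L gives: q(times(e, 0), p(0, times(m, times(e, node(k, k))))) ≐ q(times(e, 0), p(0, M)),  q(node(0, m), times(node(q(M, k), p(0, times(e, node(k, k)))), m)) ≐ q(node(0, m), times(Q, m)).
Delete trivial equation b ≐ b.
Decompose q/2: times(e, 0) ≐ times(e, 0),  p(0, times(m, times(e, node(k, k)))) ≐ p(0, M).
Delete trivial equation times(e, 0) ≐ times(e, 0).
Decompose p/2: 0 ≐ 0,  times(m, times(e, node(k, k))) ≐ M.
Delete trivial equation 0 ≐ 0.
Bind M := times(m, times(e, node(k, k))); substituting into the remaining equation gives: q(node(0, m), times(node(q(times(m, times(e, node(k, k))), k), p(0, times(e, node(k, k)))), m)) ≐ q(node(0, m), times(Q, m)).
Decompose q/2: node(0, m) ≐ node(0, m),  times(node(q(times(m, times(e, node(k, k))), k), p(0, times(e, node(k, k)))), m) ≐ times(Q, m).
Delete trivial equation node(0, m) ≐ node(0, m).
Decompose times/2: node(q(times(m, times(e, node(k, k))), k), p(0, times(e, node(k, k)))) ≐ Q,  m ≐ m.
Bind Q := node(q(times(m, times(e, node(k, k))), k), p(0, times(e, node(k, k)))); no other remaining equation mentions Q.
Delete trivial equation m ≐ m.
MGU = { L -> times(e, node(k, k)), M -> times(m, times(e, node(k, k))), Q -> node(q(times(m, times(e, node(k, k))), k), p(0, times(e, node(k, k)))) }, so Q -> node(q(times(m, times(e, node(k, k))), k), p(0, times(e, node(k, k)))).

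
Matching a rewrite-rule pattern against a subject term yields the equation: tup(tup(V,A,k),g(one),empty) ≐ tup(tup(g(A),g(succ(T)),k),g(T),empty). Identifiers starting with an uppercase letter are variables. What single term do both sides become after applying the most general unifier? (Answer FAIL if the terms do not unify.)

Decompose tup/3: tup(V,A,k) ≐ tup(g(A),g(succ(T)),k),  g(one) ≐ g(T),  empty ≐ empty.
Decompose tup/3: V ≐ g(A),  A ≐ g(succ(T)),  k ≐ k.
Bind V := g(A); no other remaining equation mentions V.
Bind A := g(succ(T)); no other remaining equation mentions A. Substituting into the earlier binding gives V := g(g(succ(T))).
Delete trivial equation k ≐ k.
Decompose g/1: one ≐ T.
Bind T := one; no other remaining equation mentions T. Substituting into the earlier bindings gives V := g(g(succ(one))), A := g(succ(one)).
Delete trivial equation empty ≐ empty.
Applying the MGU to either side gives tup(tup(g(g(succ(one))),g(succ(one)),k),g(one),empty).

tup(tup(g(g(succ(one))),g(succ(one)),k),g(one),empty)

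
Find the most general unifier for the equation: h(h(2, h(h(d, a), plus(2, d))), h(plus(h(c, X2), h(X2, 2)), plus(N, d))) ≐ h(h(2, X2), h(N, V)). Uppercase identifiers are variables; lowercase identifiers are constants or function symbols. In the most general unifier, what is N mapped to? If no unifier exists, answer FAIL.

plus(h(c, h(h(d, a), plus(2, d))), h(h(h(d, a), plus(2, d)), 2))

Decompose h/2: h(2, h(h(d, a), plus(2, d))) ≐ h(2, X2),  h(plus(h(c, X2), h(X2, 2)), plus(N, d)) ≐ h(N, V).
Decompose h/2: 2 ≐ 2,  h(h(d, a), plus(2, d)) ≐ X2.
Delete trivial equation 2 ≐ 2.
Bind X2 := h(h(d, a), plus(2, d)); substituting into the remaining equation gives: h(plus(h(c, h(h(d, a), plus(2, d))), h(h(h(d, a), plus(2, d)), 2)), plus(N, d)) ≐ h(N, V).
Decompose h/2: plus(h(c, h(h(d, a), plus(2, d))), h(h(h(d, a), plus(2, d)), 2)) ≐ N,  plus(N, d) ≐ V.
Bind N := plus(h(c, h(h(d, a), plus(2, d))), h(h(h(d, a), plus(2, d)), 2)); substituting into the remaining equation gives: plus(plus(h(c, h(h(d, a), plus(2, d))), h(h(h(d, a), plus(2, d)), 2)), d) ≐ V.
Bind V := plus(plus(h(c, h(h(d, a), plus(2, d))), h(h(h(d, a), plus(2, d)), 2)), d).
MGU = { X2 := h(h(d, a), plus(2, d)), N := plus(h(c, h(h(d, a), plus(2, d))), h(h(h(d, a), plus(2, d)), 2)), V := plus(plus(h(c, h(h(d, a), plus(2, d))), h(h(h(d, a), plus(2, d)), 2)), d) }, so N := plus(h(c, h(h(d, a), plus(2, d))), h(h(h(d, a), plus(2, d)), 2)).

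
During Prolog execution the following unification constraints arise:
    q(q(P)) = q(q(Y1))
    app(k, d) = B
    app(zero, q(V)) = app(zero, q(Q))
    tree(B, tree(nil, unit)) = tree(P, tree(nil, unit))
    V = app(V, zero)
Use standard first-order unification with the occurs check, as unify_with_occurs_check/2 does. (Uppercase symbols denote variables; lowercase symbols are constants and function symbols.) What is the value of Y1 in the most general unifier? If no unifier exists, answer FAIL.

Decompose q/1: q(P) = q(Y1).
Decompose q/1: P = Y1.
Bind P := Y1; substituting into the one remaining equation that mentions P gives: tree(B, tree(nil, unit)) = tree(Y1, tree(nil, unit)).
Bind B := app(k, d); substituting into the one remaining equation that mentions B gives: tree(app(k, d), tree(nil, unit)) = tree(Y1, tree(nil, unit)).
Decompose app/2: zero = zero,  q(V) = q(Q).
Delete trivial equation zero = zero.
Decompose q/1: V = Q.
Bind V := Q; substituting into the one remaining equation that mentions V gives: Q = app(Q, zero).
Decompose tree/2: app(k, d) = Y1,  tree(nil, unit) = tree(nil, unit).
Bind Y1 := app(k, d); no other remaining equation mentions Y1. Substituting into the earlier binding gives P := app(k, d).
Delete trivial equation tree(nil, unit) = tree(nil, unit).
Occurs check fails: Q occurs in app(Q, zero); the equation Q = app(Q, zero) has no finite solution.

FAIL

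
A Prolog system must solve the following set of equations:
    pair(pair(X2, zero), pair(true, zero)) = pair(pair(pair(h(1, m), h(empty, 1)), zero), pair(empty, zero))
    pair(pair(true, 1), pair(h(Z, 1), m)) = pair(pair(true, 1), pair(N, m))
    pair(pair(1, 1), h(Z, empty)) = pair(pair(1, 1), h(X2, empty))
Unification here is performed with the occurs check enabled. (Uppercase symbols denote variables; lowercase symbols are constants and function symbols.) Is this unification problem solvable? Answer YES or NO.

Decompose pair/2: pair(X2, zero) = pair(pair(h(1, m), h(empty, 1)), zero),  pair(true, zero) = pair(empty, zero).
Decompose pair/2: X2 = pair(h(1, m), h(empty, 1)),  zero = zero.
Bind X2 := pair(h(1, m), h(empty, 1)); substituting into the one remaining equation that mentions X2 gives: pair(pair(1, 1), h(Z, empty)) = pair(pair(1, 1), h(pair(h(1, m), h(empty, 1)), empty)).
Delete trivial equation zero = zero.
Decompose pair/2: true = empty,  zero = zero.
Clash: constants true and empty differ; no unifier exists.

NO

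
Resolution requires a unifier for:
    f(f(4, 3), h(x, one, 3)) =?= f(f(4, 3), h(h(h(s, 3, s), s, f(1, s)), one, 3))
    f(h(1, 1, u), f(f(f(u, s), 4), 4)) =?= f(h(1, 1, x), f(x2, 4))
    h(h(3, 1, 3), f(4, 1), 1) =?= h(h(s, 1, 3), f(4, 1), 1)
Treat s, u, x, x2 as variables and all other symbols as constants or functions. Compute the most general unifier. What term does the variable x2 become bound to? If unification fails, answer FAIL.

Decompose f/2: f(4, 3) =?= f(4, 3),  h(x, one, 3) =?= h(h(h(s, 3, s), s, f(1, s)), one, 3).
Delete trivial equation f(4, 3) =?= f(4, 3).
Decompose h/3: x =?= h(h(s, 3, s), s, f(1, s)),  one =?= one,  3 =?= 3.
Bind x := h(h(s, 3, s), s, f(1, s)); substituting into the one remaining equation that mentions x gives: f(h(1, 1, u), f(f(f(u, s), 4), 4)) =?= f(h(1, 1, h(h(s, 3, s), s, f(1, s))), f(x2, 4)).
Delete trivial equation one =?= one.
Delete trivial equation 3 =?= 3.
Decompose f/2: h(1, 1, u) =?= h(1, 1, h(h(s, 3, s), s, f(1, s))),  f(f(f(u, s), 4), 4) =?= f(x2, 4).
Decompose h/3: 1 =?= 1,  1 =?= 1,  u =?= h(h(s, 3, s), s, f(1, s)).
Delete trivial equation 1 =?= 1.
Delete trivial equation 1 =?= 1.
Bind u := h(h(s, 3, s), s, f(1, s)); substituting into the one remaining equation that mentions u gives: f(f(f(h(h(s, 3, s), s, f(1, s)), s), 4), 4) =?= f(x2, 4).
Decompose f/2: f(f(h(h(s, 3, s), s, f(1, s)), s), 4) =?= x2,  4 =?= 4.
Bind x2 := f(f(h(h(s, 3, s), s, f(1, s)), s), 4); no other remaining equation mentions x2.
Delete trivial equation 4 =?= 4.
Decompose h/3: h(3, 1, 3) =?= h(s, 1, 3),  f(4, 1) =?= f(4, 1),  1 =?= 1.
Decompose h/3: 3 =?= s,  1 =?= 1,  3 =?= 3.
Bind s := 3; no other remaining equation mentions s. Substituting into the earlier bindings gives x := h(h(3, 3, 3), 3, f(1, 3)), u := h(h(3, 3, 3), 3, f(1, 3)), x2 := f(f(h(h(3, 3, 3), 3, f(1, 3)), 3), 4).
Delete trivial equation 1 =?= 1.
Delete trivial equation 3 =?= 3.
Delete trivial equation f(4, 1) =?= f(4, 1).
Delete trivial equation 1 =?= 1.
MGU = { x ↦ h(h(3, 3, 3), 3, f(1, 3)), u ↦ h(h(3, 3, 3), 3, f(1, 3)), x2 ↦ f(f(h(h(3, 3, 3), 3, f(1, 3)), 3), 4), s ↦ 3 }, so x2 ↦ f(f(h(h(3, 3, 3), 3, f(1, 3)), 3), 4).

f(f(h(h(3, 3, 3), 3, f(1, 3)), 3), 4)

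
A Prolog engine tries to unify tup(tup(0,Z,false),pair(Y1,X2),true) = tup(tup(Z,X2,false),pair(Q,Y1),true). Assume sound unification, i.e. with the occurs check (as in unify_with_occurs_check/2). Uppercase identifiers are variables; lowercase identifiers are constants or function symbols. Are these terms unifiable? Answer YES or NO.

Decompose tup/3: tup(0,Z,false) = tup(Z,X2,false),  pair(Y1,X2) = pair(Q,Y1),  true = true.
Decompose tup/3: 0 = Z,  Z = X2,  false = false.
Bind Z := 0; substituting into the one remaining equation that mentions Z gives: 0 = X2.
Bind X2 := 0; substituting into the one remaining equation that mentions X2 gives: pair(Y1,0) = pair(Q,Y1).
Delete trivial equation false = false.
Decompose pair/2: Y1 = Q,  0 = Y1.
Bind Y1 := Q; substituting into the one remaining equation that mentions Y1 gives: 0 = Q.
Bind Q := 0; no other remaining equation mentions Q. Substituting into the earlier binding gives Y1 := 0.
Delete trivial equation true = true.
No equations remain and no clash or occurs-check failure arose, so a unifier exists.

YES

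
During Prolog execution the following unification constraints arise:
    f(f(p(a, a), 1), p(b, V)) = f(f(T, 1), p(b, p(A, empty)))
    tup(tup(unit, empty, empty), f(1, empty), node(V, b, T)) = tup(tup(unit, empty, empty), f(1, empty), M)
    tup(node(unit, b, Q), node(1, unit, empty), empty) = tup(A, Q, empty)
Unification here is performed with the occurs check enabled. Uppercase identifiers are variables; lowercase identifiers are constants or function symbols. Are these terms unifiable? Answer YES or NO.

YES

Decompose f/2: f(p(a, a), 1) = f(T, 1),  p(b, V) = p(b, p(A, empty)).
Decompose f/2: p(a, a) = T,  1 = 1.
Bind T := p(a, a); substituting into the one remaining equation that mentions T gives: tup(tup(unit, empty, empty), f(1, empty), node(V, b, p(a, a))) = tup(tup(unit, empty, empty), f(1, empty), M).
Delete trivial equation 1 = 1.
Decompose p/2: b = b,  V = p(A, empty).
Delete trivial equation b = b.
Bind V := p(A, empty); substituting into the one remaining equation that mentions V gives: tup(tup(unit, empty, empty), f(1, empty), node(p(A, empty), b, p(a, a))) = tup(tup(unit, empty, empty), f(1, empty), M).
Decompose tup/3: tup(unit, empty, empty) = tup(unit, empty, empty),  f(1, empty) = f(1, empty),  node(p(A, empty), b, p(a, a)) = M.
Delete trivial equation tup(unit, empty, empty) = tup(unit, empty, empty).
Delete trivial equation f(1, empty) = f(1, empty).
Bind M := node(p(A, empty), b, p(a, a)); no other remaining equation mentions M.
Decompose tup/3: node(unit, b, Q) = A,  node(1, unit, empty) = Q,  empty = empty.
Bind A := node(unit, b, Q); no other remaining equation mentions A. Substituting into the earlier bindings gives V := p(node(unit, b, Q), empty), M := node(p(node(unit, b, Q), empty), b, p(a, a)).
Bind Q := node(1, unit, empty); no other remaining equation mentions Q. Substituting into the earlier bindings gives V := p(node(unit, b, node(1, unit, empty)), empty), M := node(p(node(unit, b, node(1, unit, empty)), empty), b, p(a, a)), A := node(unit, b, node(1, unit, empty)).
Delete trivial equation empty = empty.
No equations remain and no clash or occurs-check failure arose, so a unifier exists.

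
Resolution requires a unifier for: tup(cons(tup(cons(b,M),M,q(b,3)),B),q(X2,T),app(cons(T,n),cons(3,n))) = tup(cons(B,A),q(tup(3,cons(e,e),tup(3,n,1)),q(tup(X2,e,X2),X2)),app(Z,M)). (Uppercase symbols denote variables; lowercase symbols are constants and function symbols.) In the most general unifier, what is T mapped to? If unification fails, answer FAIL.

Decompose tup/3: cons(tup(cons(b,M),M,q(b,3)),B) = cons(B,A),  q(X2,T) = q(tup(3,cons(e,e),tup(3,n,1)),q(tup(X2,e,X2),X2)),  app(cons(T,n),cons(3,n)) = app(Z,M).
Decompose cons/2: tup(cons(b,M),M,q(b,3)) = B,  B = A.
Bind B := tup(cons(b,M),M,q(b,3)); substituting into the one remaining equation that mentions B gives: tup(cons(b,M),M,q(b,3)) = A.
Bind A := tup(cons(b,M),M,q(b,3)); no other remaining equation mentions A.
Decompose q/2: X2 = tup(3,cons(e,e),tup(3,n,1)),  T = q(tup(X2,e,X2),X2).
Bind X2 := tup(3,cons(e,e),tup(3,n,1)); substituting into the one remaining equation that mentions X2 gives: T = q(tup(tup(3,cons(e,e),tup(3,n,1)),e,tup(3,cons(e,e),tup(3,n,1))),tup(3,cons(e,e),tup(3,n,1))).
Bind T := q(tup(tup(3,cons(e,e),tup(3,n,1)),e,tup(3,cons(e,e),tup(3,n,1))),tup(3,cons(e,e),tup(3,n,1))); substituting into the remaining equation gives: app(cons(q(tup(tup(3,cons(e,e),tup(3,n,1)),e,tup(3,cons(e,e),tup(3,n,1))),tup(3,cons(e,e),tup(3,n,1))),n),cons(3,n)) = app(Z,M).
Decompose app/2: cons(q(tup(tup(3,cons(e,e),tup(3,n,1)),e,tup(3,cons(e,e),tup(3,n,1))),tup(3,cons(e,e),tup(3,n,1))),n) = Z,  cons(3,n) = M.
Bind Z := cons(q(tup(tup(3,cons(e,e),tup(3,n,1)),e,tup(3,cons(e,e),tup(3,n,1))),tup(3,cons(e,e),tup(3,n,1))),n); no other remaining equation mentions Z.
Bind M := cons(3,n). Substituting into the earlier bindings gives B := tup(cons(b,cons(3,n)),cons(3,n),q(b,3)), A := tup(cons(b,cons(3,n)),cons(3,n),q(b,3)).
MGU = { B -> tup(cons(b,cons(3,n)),cons(3,n),q(b,3)), A -> tup(cons(b,cons(3,n)),cons(3,n),q(b,3)), X2 -> tup(3,cons(e,e),tup(3,n,1)), T -> q(tup(tup(3,cons(e,e),tup(3,n,1)),e,tup(3,cons(e,e),tup(3,n,1))),tup(3,cons(e,e),tup(3,n,1))), Z -> cons(q(tup(tup(3,cons(e,e),tup(3,n,1)),e,tup(3,cons(e,e),tup(3,n,1))),tup(3,cons(e,e),tup(3,n,1))),n), M -> cons(3,n) }, so T -> q(tup(tup(3,cons(e,e),tup(3,n,1)),e,tup(3,cons(e,e),tup(3,n,1))),tup(3,cons(e,e),tup(3,n,1))).

q(tup(tup(3,cons(e,e),tup(3,n,1)),e,tup(3,cons(e,e),tup(3,n,1))),tup(3,cons(e,e),tup(3,n,1)))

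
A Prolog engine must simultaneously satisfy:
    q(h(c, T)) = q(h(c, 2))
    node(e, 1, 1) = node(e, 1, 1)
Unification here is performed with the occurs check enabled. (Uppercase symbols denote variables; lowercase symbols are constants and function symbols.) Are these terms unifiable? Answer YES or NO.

Decompose q/1: h(c, T) = h(c, 2).
Decompose h/2: c = c,  T = 2.
Delete trivial equation c = c.
Bind T := 2; no other remaining equation mentions T.
Delete trivial equation node(e, 1, 1) = node(e, 1, 1).
No equations remain and no clash or occurs-check failure arose, so a unifier exists.

YES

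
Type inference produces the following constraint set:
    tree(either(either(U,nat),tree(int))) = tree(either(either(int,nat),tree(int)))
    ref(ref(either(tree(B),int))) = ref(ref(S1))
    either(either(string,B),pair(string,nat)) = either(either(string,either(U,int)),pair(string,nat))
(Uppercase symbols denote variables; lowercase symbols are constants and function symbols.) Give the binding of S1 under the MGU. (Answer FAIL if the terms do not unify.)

either(tree(either(int,int)),int)

Decompose tree/1: either(either(U,nat),tree(int)) = either(either(int,nat),tree(int)).
Decompose either/2: either(U,nat) = either(int,nat),  tree(int) = tree(int).
Decompose either/2: U = int,  nat = nat.
Bind U := int; substituting into the one remaining equation that mentions U gives: either(either(string,B),pair(string,nat)) = either(either(string,either(int,int)),pair(string,nat)).
Delete trivial equation nat = nat.
Delete trivial equation tree(int) = tree(int).
Decompose ref/1: ref(either(tree(B),int)) = ref(S1).
Decompose ref/1: either(tree(B),int) = S1.
Bind S1 := either(tree(B),int); no other remaining equation mentions S1.
Decompose either/2: either(string,B) = either(string,either(int,int)),  pair(string,nat) = pair(string,nat).
Decompose either/2: string = string,  B = either(int,int).
Delete trivial equation string = string.
Bind B := either(int,int); no other remaining equation mentions B. Substituting into the earlier binding gives S1 := either(tree(either(int,int)),int).
Delete trivial equation pair(string,nat) = pair(string,nat).
MGU = { U := int, S1 := either(tree(either(int,int)),int), B := either(int,int) }, so S1 := either(tree(either(int,int)),int).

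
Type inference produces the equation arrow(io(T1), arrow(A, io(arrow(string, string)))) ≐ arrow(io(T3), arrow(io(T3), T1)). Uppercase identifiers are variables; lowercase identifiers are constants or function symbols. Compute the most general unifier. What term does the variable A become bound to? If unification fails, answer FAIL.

Decompose arrow/2: io(T1) ≐ io(T3),  arrow(A, io(arrow(string, string))) ≐ arrow(io(T3), T1).
Decompose io/1: T1 ≐ T3.
Bind T1 := T3; substituting into the remaining equation gives: arrow(A, io(arrow(string, string))) ≐ arrow(io(T3), T3).
Decompose arrow/2: A ≐ io(T3),  io(arrow(string, string)) ≐ T3.
Bind A := io(T3); no other remaining equation mentions A.
Bind T3 := io(arrow(string, string)). Substituting into the earlier bindings gives T1 := io(arrow(string, string)), A := io(io(arrow(string, string))).
MGU = { T1 := io(arrow(string, string)), A := io(io(arrow(string, string))), T3 := io(arrow(string, string)) }, so A := io(io(arrow(string, string))).

io(io(arrow(string, string)))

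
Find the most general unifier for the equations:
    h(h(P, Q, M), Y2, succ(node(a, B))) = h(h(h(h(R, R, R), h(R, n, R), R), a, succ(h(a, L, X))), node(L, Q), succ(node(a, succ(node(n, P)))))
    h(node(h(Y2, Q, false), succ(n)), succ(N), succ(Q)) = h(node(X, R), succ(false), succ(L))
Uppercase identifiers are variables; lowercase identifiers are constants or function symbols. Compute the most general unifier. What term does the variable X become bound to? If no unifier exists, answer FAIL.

h(node(a, a), a, false)

Decompose h/3: h(P, Q, M) = h(h(h(R, R, R), h(R, n, R), R), a, succ(h(a, L, X))),  Y2 = node(L, Q),  succ(node(a, B)) = succ(node(a, succ(node(n, P)))).
Decompose h/3: P = h(h(R, R, R), h(R, n, R), R),  Q = a,  M = succ(h(a, L, X)).
Bind P := h(h(R, R, R), h(R, n, R), R); substituting into the one remaining equation that mentions P gives: succ(node(a, B)) = succ(node(a, succ(node(n, h(h(R, R, R), h(R, n, R), R))))).
Bind Q := a; substituting into the 2 remaining equations that mention Q gives: Y2 = node(L, a),  h(node(h(Y2, a, false), succ(n)), succ(N), succ(a)) = h(node(X, R), succ(false), succ(L)).
Bind M := succ(h(a, L, X)); no other remaining equation mentions M.
Bind Y2 := node(L, a); substituting into the one remaining equation that mentions Y2 gives: h(node(h(node(L, a), a, false), succ(n)), succ(N), succ(a)) = h(node(X, R), succ(false), succ(L)).
Decompose succ/1: node(a, B) = node(a, succ(node(n, h(h(R, R, R), h(R, n, R), R)))).
Decompose node/2: a = a,  B = succ(node(n, h(h(R, R, R), h(R, n, R), R))).
Delete trivial equation a = a.
Bind B := succ(node(n, h(h(R, R, R), h(R, n, R), R))); no other remaining equation mentions B.
Decompose h/3: node(h(node(L, a), a, false), succ(n)) = node(X, R),  succ(N) = succ(false),  succ(a) = succ(L).
Decompose node/2: h(node(L, a), a, false) = X,  succ(n) = R.
Bind X := h(node(L, a), a, false); no other remaining equation mentions X. Substituting into the earlier binding gives M := succ(h(a, L, h(node(L, a), a, false))).
Bind R := succ(n); no other remaining equation mentions R. Substituting into the earlier bindings gives P := h(h(succ(n), succ(n), succ(n)), h(succ(n), n, succ(n)), succ(n)), B := succ(node(n, h(h(succ(n), succ(n), succ(n)), h(succ(n), n, succ(n)), succ(n)))).
Decompose succ/1: N = false.
Bind N := false; no other remaining equation mentions N.
Decompose succ/1: a = L.
Bind L := a. Substituting into the earlier bindings gives M := succ(h(a, a, h(node(a, a), a, false))), Y2 := node(a, a), X := h(node(a, a), a, false).
MGU = { P -> h(h(succ(n), succ(n), succ(n)), h(succ(n), n, succ(n)), succ(n)), Q -> a, M -> succ(h(a, a, h(node(a, a), a, false))), Y2 -> node(a, a), B -> succ(node(n, h(h(succ(n), succ(n), succ(n)), h(succ(n), n, succ(n)), succ(n)))), X -> h(node(a, a), a, false), R -> succ(n), N -> false, L -> a }, so X -> h(node(a, a), a, false).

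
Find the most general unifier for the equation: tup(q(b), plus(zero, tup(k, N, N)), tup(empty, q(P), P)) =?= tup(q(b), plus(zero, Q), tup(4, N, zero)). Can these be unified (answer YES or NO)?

NO

Decompose tup/3: q(b) =?= q(b),  plus(zero, tup(k, N, N)) =?= plus(zero, Q),  tup(empty, q(P), P) =?= tup(4, N, zero).
Delete trivial equation q(b) =?= q(b).
Decompose plus/2: zero =?= zero,  tup(k, N, N) =?= Q.
Delete trivial equation zero =?= zero.
Bind Q := tup(k, N, N); no other remaining equation mentions Q.
Decompose tup/3: empty =?= 4,  q(P) =?= N,  P =?= zero.
Clash: constants empty and 4 differ; no unifier exists.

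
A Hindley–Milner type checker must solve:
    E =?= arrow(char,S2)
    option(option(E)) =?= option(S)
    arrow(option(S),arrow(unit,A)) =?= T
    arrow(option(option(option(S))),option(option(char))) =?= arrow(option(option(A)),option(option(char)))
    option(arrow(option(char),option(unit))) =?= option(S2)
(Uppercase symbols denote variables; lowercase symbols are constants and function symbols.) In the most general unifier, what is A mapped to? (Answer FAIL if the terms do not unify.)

option(option(arrow(char,arrow(option(char),option(unit)))))

Bind E := arrow(char,S2); substituting into the one remaining equation that mentions E gives: option(option(arrow(char,S2))) =?= option(S).
Decompose option/1: option(arrow(char,S2)) =?= S.
Bind S := option(arrow(char,S2)); substituting into the 2 remaining equations that mention S gives: arrow(option(option(arrow(char,S2))),arrow(unit,A)) =?= T,  arrow(option(option(option(option(arrow(char,S2))))),option(option(char))) =?= arrow(option(option(A)),option(option(char))).
Bind T := arrow(option(option(arrow(char,S2))),arrow(unit,A)); no other remaining equation mentions T.
Decompose arrow/2: option(option(option(option(arrow(char,S2))))) =?= option(option(A)),  option(option(char)) =?= option(option(char)).
Decompose option/1: option(option(option(arrow(char,S2)))) =?= option(A).
Decompose option/1: option(option(arrow(char,S2))) =?= A.
Bind A := option(option(arrow(char,S2))); no other remaining equation mentions A. Substituting into the earlier binding gives T := arrow(option(option(arrow(char,S2))),arrow(unit,option(option(arrow(char,S2))))).
Delete trivial equation option(option(char)) =?= option(option(char)).
Decompose option/1: arrow(option(char),option(unit)) =?= S2.
Bind S2 := arrow(option(char),option(unit)). Substituting into the earlier bindings gives E := arrow(char,arrow(option(char),option(unit))), S := option(arrow(char,arrow(option(char),option(unit)))), T := arrow(option(option(arrow(char,arrow(option(char),option(unit))))),arrow(unit,option(option(arrow(char,arrow(option(char),option(unit))))))), A := option(option(arrow(char,arrow(option(char),option(unit))))).
MGU = { E := arrow(char,arrow(option(char),option(unit))), S := option(arrow(char,arrow(option(char),option(unit)))), T := arrow(option(option(arrow(char,arrow(option(char),option(unit))))),arrow(unit,option(option(arrow(char,arrow(option(char),option(unit))))))), A := option(option(arrow(char,arrow(option(char),option(unit))))), S2 := arrow(option(char),option(unit)) }, so A := option(option(arrow(char,arrow(option(char),option(unit))))).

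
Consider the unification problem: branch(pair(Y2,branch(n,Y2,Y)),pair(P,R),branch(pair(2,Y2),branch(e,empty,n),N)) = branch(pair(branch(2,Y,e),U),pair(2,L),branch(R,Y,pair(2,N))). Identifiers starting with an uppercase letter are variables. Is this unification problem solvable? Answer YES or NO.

NO

Decompose branch/3: pair(Y2,branch(n,Y2,Y)) = pair(branch(2,Y,e),U),  pair(P,R) = pair(2,L),  branch(pair(2,Y2),branch(e,empty,n),N) = branch(R,Y,pair(2,N)).
Decompose pair/2: Y2 = branch(2,Y,e),  branch(n,Y2,Y) = U.
Bind Y2 := branch(2,Y,e); substituting into the 2 remaining equations that mention Y2 gives: branch(n,branch(2,Y,e),Y) = U,  branch(pair(2,branch(2,Y,e)),branch(e,empty,n),N) = branch(R,Y,pair(2,N)).
Bind U := branch(n,branch(2,Y,e),Y); no other remaining equation mentions U.
Decompose pair/2: P = 2,  R = L.
Bind P := 2; no other remaining equation mentions P.
Bind R := L; substituting into the remaining equation gives: branch(pair(2,branch(2,Y,e)),branch(e,empty,n),N) = branch(L,Y,pair(2,N)).
Decompose branch/3: pair(2,branch(2,Y,e)) = L,  branch(e,empty,n) = Y,  N = pair(2,N).
Bind L := pair(2,branch(2,Y,e)); no other remaining equation mentions L. Substituting into the earlier binding gives R := pair(2,branch(2,Y,e)).
Bind Y := branch(e,empty,n); no other remaining equation mentions Y. Substituting into the earlier bindings gives Y2 := branch(2,branch(e,empty,n),e), U := branch(n,branch(2,branch(e,empty,n),e),branch(e,empty,n)), R := pair(2,branch(2,branch(e,empty,n),e)), L := pair(2,branch(2,branch(e,empty,n),e)).
Occurs check fails: N occurs in pair(2,N); the equation N = pair(2,N) has no finite solution.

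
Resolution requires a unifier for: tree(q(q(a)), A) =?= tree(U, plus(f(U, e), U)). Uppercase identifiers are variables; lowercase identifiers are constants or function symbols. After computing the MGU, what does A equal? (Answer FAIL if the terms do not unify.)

plus(f(q(q(a)), e), q(q(a)))

Decompose tree/2: q(q(a)) =?= U,  A =?= plus(f(U, e), U).
Bind U := q(q(a)); substituting into the remaining equation gives: A =?= plus(f(q(q(a)), e), q(q(a))).
Bind A := plus(f(q(q(a)), e), q(q(a))).
MGU = { U -> q(q(a)), A -> plus(f(q(q(a)), e), q(q(a))) }, so A -> plus(f(q(q(a)), e), q(q(a))).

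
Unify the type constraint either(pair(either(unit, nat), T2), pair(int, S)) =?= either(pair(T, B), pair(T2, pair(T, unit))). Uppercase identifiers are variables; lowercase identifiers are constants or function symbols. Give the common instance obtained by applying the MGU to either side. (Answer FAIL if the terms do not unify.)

Decompose either/2: pair(either(unit, nat), T2) =?= pair(T, B),  pair(int, S) =?= pair(T2, pair(T, unit)).
Decompose pair/2: either(unit, nat) =?= T,  T2 =?= B.
Bind T := either(unit, nat); substituting into the one remaining equation that mentions T gives: pair(int, S) =?= pair(T2, pair(either(unit, nat), unit)).
Bind T2 := B; substituting into the remaining equation gives: pair(int, S) =?= pair(B, pair(either(unit, nat), unit)).
Decompose pair/2: int =?= B,  S =?= pair(either(unit, nat), unit).
Bind B := int; no other remaining equation mentions B. Substituting into the earlier binding gives T2 := int.
Bind S := pair(either(unit, nat), unit).
Applying the MGU to either side gives either(pair(either(unit, nat), int), pair(int, pair(either(unit, nat), unit))).

either(pair(either(unit, nat), int), pair(int, pair(either(unit, nat), unit)))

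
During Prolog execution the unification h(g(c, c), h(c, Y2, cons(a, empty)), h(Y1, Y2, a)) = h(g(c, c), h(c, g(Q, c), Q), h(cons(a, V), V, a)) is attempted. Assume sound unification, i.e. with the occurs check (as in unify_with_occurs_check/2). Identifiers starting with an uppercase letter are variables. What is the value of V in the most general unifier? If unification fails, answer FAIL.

Decompose h/3: g(c, c) = g(c, c),  h(c, Y2, cons(a, empty)) = h(c, g(Q, c), Q),  h(Y1, Y2, a) = h(cons(a, V), V, a).
Delete trivial equation g(c, c) = g(c, c).
Decompose h/3: c = c,  Y2 = g(Q, c),  cons(a, empty) = Q.
Delete trivial equation c = c.
Bind Y2 := g(Q, c); substituting into the one remaining equation that mentions Y2 gives: h(Y1, g(Q, c), a) = h(cons(a, V), V, a).
Bind Q := cons(a, empty); substituting into the remaining equation gives: h(Y1, g(cons(a, empty), c), a) = h(cons(a, V), V, a). Substituting into the earlier binding gives Y2 := g(cons(a, empty), c).
Decompose h/3: Y1 = cons(a, V),  g(cons(a, empty), c) = V,  a = a.
Bind Y1 := cons(a, V); no other remaining equation mentions Y1.
Bind V := g(cons(a, empty), c); no other remaining equation mentions V. Substituting into the earlier binding gives Y1 := cons(a, g(cons(a, empty), c)).
Delete trivial equation a = a.
MGU = { Y2 = g(cons(a, empty), c), Q = cons(a, empty), Y1 = cons(a, g(cons(a, empty), c)), V = g(cons(a, empty), c) }, so V = g(cons(a, empty), c).

g(cons(a, empty), c)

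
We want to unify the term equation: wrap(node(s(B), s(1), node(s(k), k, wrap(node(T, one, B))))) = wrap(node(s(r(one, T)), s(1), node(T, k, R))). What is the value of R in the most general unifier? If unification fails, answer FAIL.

wrap(node(s(k), one, r(one, s(k))))

Decompose wrap/1: node(s(B), s(1), node(s(k), k, wrap(node(T, one, B)))) = node(s(r(one, T)), s(1), node(T, k, R)).
Decompose node/3: s(B) = s(r(one, T)),  s(1) = s(1),  node(s(k), k, wrap(node(T, one, B))) = node(T, k, R).
Decompose s/1: B = r(one, T).
Bind B := r(one, T); substituting into the one remaining equation that mentions B gives: node(s(k), k, wrap(node(T, one, r(one, T)))) = node(T, k, R).
Delete trivial equation s(1) = s(1).
Decompose node/3: s(k) = T,  k = k,  wrap(node(T, one, r(one, T))) = R.
Bind T := s(k); substituting into the one remaining equation that mentions T gives: wrap(node(s(k), one, r(one, s(k)))) = R. Substituting into the earlier binding gives B := r(one, s(k)).
Delete trivial equation k = k.
Bind R := wrap(node(s(k), one, r(one, s(k)))).
MGU = { B := r(one, s(k)), T := s(k), R := wrap(node(s(k), one, r(one, s(k)))) }, so R := wrap(node(s(k), one, r(one, s(k)))).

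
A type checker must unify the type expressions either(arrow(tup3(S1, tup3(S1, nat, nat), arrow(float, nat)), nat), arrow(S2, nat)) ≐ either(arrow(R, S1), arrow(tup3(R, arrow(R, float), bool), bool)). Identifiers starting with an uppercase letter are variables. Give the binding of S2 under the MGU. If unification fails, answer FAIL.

FAIL

Decompose either/2: arrow(tup3(S1, tup3(S1, nat, nat), arrow(float, nat)), nat) ≐ arrow(R, S1),  arrow(S2, nat) ≐ arrow(tup3(R, arrow(R, float), bool), bool).
Decompose arrow/2: tup3(S1, tup3(S1, nat, nat), arrow(float, nat)) ≐ R,  nat ≐ S1.
Bind R := tup3(S1, tup3(S1, nat, nat), arrow(float, nat)); substituting into the one remaining equation that mentions R gives: arrow(S2, nat) ≐ arrow(tup3(tup3(S1, tup3(S1, nat, nat), arrow(float, nat)), arrow(tup3(S1, tup3(S1, nat, nat), arrow(float, nat)), float), bool), bool).
Bind S1 := nat; substituting into the remaining equation gives: arrow(S2, nat) ≐ arrow(tup3(tup3(nat, tup3(nat, nat, nat), arrow(float, nat)), arrow(tup3(nat, tup3(nat, nat, nat), arrow(float, nat)), float), bool), bool). Substituting into the earlier binding gives R := tup3(nat, tup3(nat, nat, nat), arrow(float, nat)).
Decompose arrow/2: S2 ≐ tup3(tup3(nat, tup3(nat, nat, nat), arrow(float, nat)), arrow(tup3(nat, tup3(nat, nat, nat), arrow(float, nat)), float), bool),  nat ≐ bool.
Bind S2 := tup3(tup3(nat, tup3(nat, nat, nat), arrow(float, nat)), arrow(tup3(nat, tup3(nat, nat, nat), arrow(float, nat)), float), bool); no other remaining equation mentions S2.
Clash: constants nat and bool differ; no unifier exists.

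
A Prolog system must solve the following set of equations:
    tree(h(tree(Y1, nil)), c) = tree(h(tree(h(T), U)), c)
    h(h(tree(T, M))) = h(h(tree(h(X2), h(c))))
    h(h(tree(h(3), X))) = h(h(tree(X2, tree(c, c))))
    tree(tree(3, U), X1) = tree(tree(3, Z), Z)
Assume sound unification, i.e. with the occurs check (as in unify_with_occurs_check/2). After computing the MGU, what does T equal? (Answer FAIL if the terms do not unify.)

h(h(3))

Decompose tree/2: h(tree(Y1, nil)) = h(tree(h(T), U)),  c = c.
Decompose h/1: tree(Y1, nil) = tree(h(T), U).
Decompose tree/2: Y1 = h(T),  nil = U.
Bind Y1 := h(T); no other remaining equation mentions Y1.
Bind U := nil; substituting into the one remaining equation that mentions U gives: tree(tree(3, nil), X1) = tree(tree(3, Z), Z).
Delete trivial equation c = c.
Decompose h/1: h(tree(T, M)) = h(tree(h(X2), h(c))).
Decompose h/1: tree(T, M) = tree(h(X2), h(c)).
Decompose tree/2: T = h(X2),  M = h(c).
Bind T := h(X2); no other remaining equation mentions T. Substituting into the earlier binding gives Y1 := h(h(X2)).
Bind M := h(c); no other remaining equation mentions M.
Decompose h/1: h(tree(h(3), X)) = h(tree(X2, tree(c, c))).
Decompose h/1: tree(h(3), X) = tree(X2, tree(c, c)).
Decompose tree/2: h(3) = X2,  X = tree(c, c).
Bind X2 := h(3); no other remaining equation mentions X2. Substituting into the earlier bindings gives Y1 := h(h(h(3))), T := h(h(3)).
Bind X := tree(c, c); no other remaining equation mentions X.
Decompose tree/2: tree(3, nil) = tree(3, Z),  X1 = Z.
Decompose tree/2: 3 = 3,  nil = Z.
Delete trivial equation 3 = 3.
Bind Z := nil; substituting into the remaining equation gives: X1 = nil.
Bind X1 := nil.
MGU = { Y1 = h(h(h(3))), U = nil, T = h(h(3)), M = h(c), X2 = h(3), X = tree(c, c), Z = nil, X1 = nil }, so T = h(h(3)).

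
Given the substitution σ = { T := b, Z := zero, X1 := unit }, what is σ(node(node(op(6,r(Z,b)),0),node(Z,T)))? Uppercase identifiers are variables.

Replace each occurrence of T with b.
Replace each occurrence of Z with zero.
Result: node(node(op(6,r(zero,b)),0),node(zero,b)).

node(node(op(6,r(zero,b)),0),node(zero,b))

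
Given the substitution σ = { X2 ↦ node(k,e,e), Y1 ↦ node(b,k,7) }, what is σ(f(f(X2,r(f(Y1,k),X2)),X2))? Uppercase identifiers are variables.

Replace each occurrence of X2 with node(k,e,e).
Replace each occurrence of Y1 with node(b,k,7).
Result: f(f(node(k,e,e),r(f(node(b,k,7),k),node(k,e,e))),node(k,e,e)).

f(f(node(k,e,e),r(f(node(b,k,7),k),node(k,e,e))),node(k,e,e))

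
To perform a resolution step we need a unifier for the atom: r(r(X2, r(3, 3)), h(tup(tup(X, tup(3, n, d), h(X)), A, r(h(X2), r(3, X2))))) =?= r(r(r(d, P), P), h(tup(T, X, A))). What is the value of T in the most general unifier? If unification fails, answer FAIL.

Decompose r/2: r(X2, r(3, 3)) =?= r(r(d, P), P),  h(tup(tup(X, tup(3, n, d), h(X)), A, r(h(X2), r(3, X2)))) =?= h(tup(T, X, A)).
Decompose r/2: X2 =?= r(d, P),  r(3, 3) =?= P.
Bind X2 := r(d, P); substituting into the one remaining equation that mentions X2 gives: h(tup(tup(X, tup(3, n, d), h(X)), A, r(h(r(d, P)), r(3, r(d, P))))) =?= h(tup(T, X, A)).
Bind P := r(3, 3); substituting into the remaining equation gives: h(tup(tup(X, tup(3, n, d), h(X)), A, r(h(r(d, r(3, 3))), r(3, r(d, r(3, 3)))))) =?= h(tup(T, X, A)). Substituting into the earlier binding gives X2 := r(d, r(3, 3)).
Decompose h/1: tup(tup(X, tup(3, n, d), h(X)), A, r(h(r(d, r(3, 3))), r(3, r(d, r(3, 3))))) =?= tup(T, X, A).
Decompose tup/3: tup(X, tup(3, n, d), h(X)) =?= T,  A =?= X,  r(h(r(d, r(3, 3))), r(3, r(d, r(3, 3)))) =?= A.
Bind T := tup(X, tup(3, n, d), h(X)); no other remaining equation mentions T.
Bind A := X; substituting into the remaining equation gives: r(h(r(d, r(3, 3))), r(3, r(d, r(3, 3)))) =?= X.
Bind X := r(h(r(d, r(3, 3))), r(3, r(d, r(3, 3)))). Substituting into the earlier bindings gives T := tup(r(h(r(d, r(3, 3))), r(3, r(d, r(3, 3)))), tup(3, n, d), h(r(h(r(d, r(3, 3))), r(3, r(d, r(3, 3)))))), A := r(h(r(d, r(3, 3))), r(3, r(d, r(3, 3)))).
MGU = { X2 ↦ r(d, r(3, 3)), P ↦ r(3, 3), T ↦ tup(r(h(r(d, r(3, 3))), r(3, r(d, r(3, 3)))), tup(3, n, d), h(r(h(r(d, r(3, 3))), r(3, r(d, r(3, 3)))))), A ↦ r(h(r(d, r(3, 3))), r(3, r(d, r(3, 3)))), X ↦ r(h(r(d, r(3, 3))), r(3, r(d, r(3, 3)))) }, so T ↦ tup(r(h(r(d, r(3, 3))), r(3, r(d, r(3, 3)))), tup(3, n, d), h(r(h(r(d, r(3, 3))), r(3, r(d, r(3, 3)))))).

tup(r(h(r(d, r(3, 3))), r(3, r(d, r(3, 3)))), tup(3, n, d), h(r(h(r(d, r(3, 3))), r(3, r(d, r(3, 3))))))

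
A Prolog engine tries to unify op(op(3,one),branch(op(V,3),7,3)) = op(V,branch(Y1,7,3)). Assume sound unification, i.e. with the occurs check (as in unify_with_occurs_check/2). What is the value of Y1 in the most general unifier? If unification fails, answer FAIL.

Decompose op/2: op(3,one) = V,  branch(op(V,3),7,3) = branch(Y1,7,3).
Bind V := op(3,one); substituting into the remaining equation gives: branch(op(op(3,one),3),7,3) = branch(Y1,7,3).
Decompose branch/3: op(op(3,one),3) = Y1,  7 = 7,  3 = 3.
Bind Y1 := op(op(3,one),3); no other remaining equation mentions Y1.
Delete trivial equation 7 = 7.
Delete trivial equation 3 = 3.
MGU = { V -> op(3,one), Y1 -> op(op(3,one),3) }, so Y1 -> op(op(3,one),3).

op(op(3,one),3)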